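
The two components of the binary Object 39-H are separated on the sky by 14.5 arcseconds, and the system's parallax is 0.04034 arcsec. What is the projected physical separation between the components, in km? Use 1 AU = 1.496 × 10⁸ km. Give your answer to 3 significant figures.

5.38 × 10^10 km

d = 1/p = 1/0.04034″ = 24.789 pc.
At distance d (pc), an angle of θ arcsec spans θ·d AU: s = 14.5 × 24.789 = 359.44 AU.
= 359.44 × 1.496 × 10⁸ km = 5.3772 × 10^10 km.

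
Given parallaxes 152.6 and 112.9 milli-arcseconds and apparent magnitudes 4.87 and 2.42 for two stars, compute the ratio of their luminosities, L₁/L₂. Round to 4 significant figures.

L₁/L₂ = 0.05732

d₁ = 1/p₁ = 1/0.1526″ = 6.5531 pc; d₂ = 1/p₂ = 1/0.1129″ = 8.8574 pc.
M₁ = m₁ − 5 log₁₀ d₁ + 5 = 4.87 − 4.0822 + 5 = 5.7878.
M₂ = 2.42 − 4.7365 + 5 = 2.6835.
L₁/L₂ = 10^(0.4(M₂ − M₁)) = 10^(0.4 × (-3.1043)) = 10^(-1.24172) = 0.057317.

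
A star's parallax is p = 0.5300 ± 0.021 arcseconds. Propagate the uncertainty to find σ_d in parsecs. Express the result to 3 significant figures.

d = 1/p, so σ_d = σ_p / p².
σ_d = 0.0210 / (0.5300)² = 0.0210 / 0.2809 = 0.07476 pc.

0.0748 pc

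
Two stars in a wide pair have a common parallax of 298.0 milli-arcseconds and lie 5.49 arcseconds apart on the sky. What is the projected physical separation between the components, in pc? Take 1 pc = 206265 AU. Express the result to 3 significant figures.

8.93 × 10^-5 pc

d = 1/p = 1/0.2980″ = 3.3557 pc.
At distance d (pc), an angle of θ arcsec spans θ·d AU: s = 5.49 × 3.3557 = 18.423 AU.
= 18.423 / 206265 = 8.9317 × 10^-5 pc.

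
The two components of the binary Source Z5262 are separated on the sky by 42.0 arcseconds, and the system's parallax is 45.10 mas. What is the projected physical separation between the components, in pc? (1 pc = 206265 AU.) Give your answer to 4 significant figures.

d = 1/p = 1/0.04510″ = 22.173 pc.
At distance d (pc), an angle of θ arcsec spans θ·d AU: s = 42.0 × 22.173 = 931.27 AU.
= 931.27 / 206265 = 0.0045149 pc.

0.004515 pc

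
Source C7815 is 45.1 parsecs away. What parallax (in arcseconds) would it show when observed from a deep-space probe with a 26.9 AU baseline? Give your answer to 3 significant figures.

p (arcsec) = B (AU) / d (pc).
p = 26.9 / 45.1 = 0.59645 arcsec.

0.596 arcsec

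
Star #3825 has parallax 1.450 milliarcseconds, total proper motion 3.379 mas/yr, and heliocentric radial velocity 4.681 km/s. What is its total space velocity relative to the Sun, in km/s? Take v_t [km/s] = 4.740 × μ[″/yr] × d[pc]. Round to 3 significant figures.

12.0 km/s

d = 1/p = 1/0.001450″ = 689.66 pc.
μ = 3.379 mas/yr = 0.003379 ″/yr.
v_t = 4.740 μ d = 4.740 × 0.003379 × 689.66 = 11.046 km/s.
v = √(v_r² + v_t²) = √(4.681² + 11.046²) = √143.926 = 11.997 km/s.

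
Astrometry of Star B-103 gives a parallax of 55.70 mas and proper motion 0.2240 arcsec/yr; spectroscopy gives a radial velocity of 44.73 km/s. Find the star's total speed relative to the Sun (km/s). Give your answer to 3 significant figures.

d = 1/p = 1/0.05570″ = 17.953 pc.
v_t = 4.740 μ d = 4.740 × 0.2240 × 17.953 = 19.062 km/s.
v = √(v_r² + v_t²) = √(44.73² + 19.062²) = √2364.13 = 48.622 km/s.

48.6 km/s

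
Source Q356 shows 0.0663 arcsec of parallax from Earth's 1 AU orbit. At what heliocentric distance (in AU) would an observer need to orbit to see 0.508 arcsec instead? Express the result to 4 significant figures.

7.662 AU

Parallax scales linearly with baseline: p ∝ B, so B = p_target / p_Earth × 1 AU.
B = 0.508 / 0.0663 = 7.6621 AU.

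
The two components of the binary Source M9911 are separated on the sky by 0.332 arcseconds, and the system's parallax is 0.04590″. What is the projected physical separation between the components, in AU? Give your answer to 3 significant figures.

7.23 AU

d = 1/p = 1/0.04590″ = 21.786 pc.
At distance d (pc), an angle of θ arcsec spans θ·d AU: s = 0.332 × 21.786 = 7.233 AU.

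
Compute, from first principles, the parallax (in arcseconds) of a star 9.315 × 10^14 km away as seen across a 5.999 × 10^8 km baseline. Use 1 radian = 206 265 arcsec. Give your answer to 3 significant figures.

θ ≈ B/d = (5.999 × 10^8) / (9.315 × 10^14) = 6.4402 × 10^-7 rad.
In arcseconds: 6.4402 × 10^-7 × 206265 = 0.13284″.

0.133 arcsec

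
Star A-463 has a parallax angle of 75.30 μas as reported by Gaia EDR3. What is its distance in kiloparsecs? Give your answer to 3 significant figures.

13.3 kpc

p = 75.30 μas = 0.00007530 arcsec.
d = 1/p = 1/0.00007530 = 13280 pc.
= 13.28 kpc.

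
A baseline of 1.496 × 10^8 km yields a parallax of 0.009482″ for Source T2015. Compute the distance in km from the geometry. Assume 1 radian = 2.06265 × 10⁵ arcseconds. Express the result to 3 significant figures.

3.25 × 10^15 km

θ = 0.009482″ = 0.009482/206265 = 4.5970 × 10^-8 rad.
d = B/θ = (1.496 × 10^8) / (4.5970 × 10^-8) = 3.2543 × 10^15 km.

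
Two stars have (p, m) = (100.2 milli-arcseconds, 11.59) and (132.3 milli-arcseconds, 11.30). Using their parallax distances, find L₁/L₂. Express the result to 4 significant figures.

d₁ = 1/p₁ = 1/0.1002″ = 9.98 pc; d₂ = 1/p₂ = 1/0.1323″ = 7.5586 pc.
M₁ = m₁ − 5 log₁₀ d₁ + 5 = 11.59 − 4.9957 + 5 = 11.5943.
M₂ = 11.30 − 4.3922 + 5 = 11.9078.
L₁/L₂ = 10^(0.4(M₂ − M₁)) = 10^(0.4 × 0.3135) = 10^0.12540 = 1.3348.

L₁/L₂ = 1.335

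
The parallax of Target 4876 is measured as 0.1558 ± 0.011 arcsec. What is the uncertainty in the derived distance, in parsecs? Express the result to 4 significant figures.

0.4532 pc

d = 1/p, so σ_d = σ_p / p².
σ_d = 0.0110 / (0.1558)² = 0.0110 / 0.024274 = 0.45316 pc.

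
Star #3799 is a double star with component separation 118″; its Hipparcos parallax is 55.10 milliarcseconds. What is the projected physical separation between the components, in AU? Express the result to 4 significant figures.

d = 1/p = 1/0.05510″ = 18.149 pc.
At distance d (pc), an angle of θ arcsec spans θ·d AU: s = 118 × 18.149 = 2141.6 AU.

2142 AU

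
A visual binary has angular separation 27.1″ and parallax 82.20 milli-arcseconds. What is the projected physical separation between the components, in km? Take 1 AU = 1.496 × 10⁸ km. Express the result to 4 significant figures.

4.932 × 10^10 km

d = 1/p = 1/0.08220″ = 12.165 pc.
At distance d (pc), an angle of θ arcsec spans θ·d AU: s = 27.1 × 12.165 = 329.67 AU.
= 329.67 × 1.496 × 10⁸ km = 4.9319 × 10^10 km.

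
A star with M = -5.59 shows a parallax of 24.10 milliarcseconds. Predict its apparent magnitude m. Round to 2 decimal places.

m = -2.50

d = 1/p = 1/0.02410″ = 41.494 pc.
m − M = 5 log₁₀ d − 5 = 5 log₁₀(41.494) − 5 = 8.0899 − 5 = 3.0899.
m = M + (m − M) = -5.59 + 3.0899 = -2.50.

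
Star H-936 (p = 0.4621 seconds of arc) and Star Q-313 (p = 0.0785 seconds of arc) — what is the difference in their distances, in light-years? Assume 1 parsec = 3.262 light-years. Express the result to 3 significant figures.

34.5 ly

d_A = 1/0.4621″ = 2.164 pc; d_B = 1/0.07850″ = 12.739 pc.
|d_B − d_A| = |12.739 − 2.164| = 10.575 pc = 10.575 × 3.262 ly = 34.496 ly.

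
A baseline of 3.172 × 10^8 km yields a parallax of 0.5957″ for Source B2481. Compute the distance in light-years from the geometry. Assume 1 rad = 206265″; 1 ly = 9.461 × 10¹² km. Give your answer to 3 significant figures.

θ = 0.5957″ = 0.5957/206265 = 2.8880 × 10^-6 rad.
d = B/θ = (3.172 × 10^8) / (2.8880 × 10^-6) = 1.0983 × 10^14 km = (1.0983 × 10^14) / (9.461 × 10^12) ly = 11.609 ly.

11.6 ly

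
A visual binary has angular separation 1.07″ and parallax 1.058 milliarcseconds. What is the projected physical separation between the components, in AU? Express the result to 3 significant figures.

d = 1/p = 1/0.001058″ = 945.18 pc.
At distance d (pc), an angle of θ arcsec spans θ·d AU: s = 1.07 × 945.18 = 1011.3 AU.

1010 AU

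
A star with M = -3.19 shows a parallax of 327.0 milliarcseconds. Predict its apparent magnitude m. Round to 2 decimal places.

d = 1/p = 1/0.3270″ = 3.0581 pc.
m − M = 5 log₁₀ d − 5 = 5 log₁₀(3.0581) − 5 = 2.4273 − 5 = -2.5727.
m = M + (m − M) = -3.19 + (-2.5727) = -5.76.

m = -5.76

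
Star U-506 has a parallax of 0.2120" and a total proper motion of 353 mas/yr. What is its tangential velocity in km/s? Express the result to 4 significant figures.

d = 1/p = 1/0.2120″ = 4.717 pc.
μ = 353 mas/yr = 0.353 ″/yr.
v_t = 4.74 × μ × d = 4.74 × 0.353 × 4.717 = 7.8926 km/s.

7.893 km/s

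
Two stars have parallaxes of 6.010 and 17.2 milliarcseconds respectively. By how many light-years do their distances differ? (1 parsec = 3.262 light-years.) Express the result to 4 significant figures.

d_A = 1/0.006010″ = 166.39 pc; d_B = 1/0.01720″ = 58.14 pc.
|d_B − d_A| = |58.14 − 166.39| = 108.25 pc = 108.25 × 3.262 ly = 353.11 ly.

353.1 ly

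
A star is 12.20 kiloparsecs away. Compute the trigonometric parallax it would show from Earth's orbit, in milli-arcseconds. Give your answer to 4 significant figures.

0.08197 mas

d = 12.20 kpc = 12200 pc.
p = 1/d = 1/12200 = 0.000081967 arcsec.
= 0.000081967 × 1000 = 0.081967 mas.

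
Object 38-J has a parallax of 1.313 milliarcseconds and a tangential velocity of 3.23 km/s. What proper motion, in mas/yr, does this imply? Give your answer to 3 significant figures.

d = 1/p = 1/0.001313″ = 761.61 pc.
μ = v_t / (4.74 d) = 3.23 / (4.74 × 761.61) = 3.23 / 3610 = 0.00089474 ″/yr = 0.89474 mas/yr.

0.895 mas/yr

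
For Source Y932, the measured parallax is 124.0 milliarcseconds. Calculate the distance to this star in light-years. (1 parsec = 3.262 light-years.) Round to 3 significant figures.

p = 124.0 milliarcseconds = 0.1240 arcsec.
d = 1/p = 1/0.1240 = 8.0645 pc.
In light-years: 8.0645 × 3.262 = 26.306 ly.

26.3 light years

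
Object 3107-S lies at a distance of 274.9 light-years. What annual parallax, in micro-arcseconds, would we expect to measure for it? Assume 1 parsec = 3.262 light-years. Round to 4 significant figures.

11870 μas

d = 274.9 ly ÷ 3.262 = 84.273 pc.
p = 1/d = 1/84.273 = 0.011866 arcsec.
= 0.011866 × 10⁶ = 11866 μas.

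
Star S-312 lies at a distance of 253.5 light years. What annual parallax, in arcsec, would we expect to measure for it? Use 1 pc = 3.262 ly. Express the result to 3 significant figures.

d = 253.5 ly ÷ 3.262 = 77.713 pc.
p = 1/d = 1/77.713 = 0.012868 arcsec.

0.0129 arcsec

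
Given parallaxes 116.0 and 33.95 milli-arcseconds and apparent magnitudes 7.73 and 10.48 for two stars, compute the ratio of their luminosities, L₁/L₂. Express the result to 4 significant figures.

d₁ = 1/p₁ = 1/0.1160″ = 8.6207 pc; d₂ = 1/p₂ = 1/0.03395″ = 29.455 pc.
M₁ = m₁ − 5 log₁₀ d₁ + 5 = 7.73 − 4.6777 + 5 = 8.0523.
M₂ = 10.48 − 7.3458 + 5 = 8.1342.
L₁/L₂ = 10^(0.4(M₂ − M₁)) = 10^(0.4 × 0.0819) = 10^0.03276 = 1.0784.

L₁/L₂ = 1.078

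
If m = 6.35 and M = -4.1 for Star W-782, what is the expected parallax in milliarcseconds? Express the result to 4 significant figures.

0.8128 mas

m − M = 6.35 − (-4.1) = 10.45.
d = 10^((m−M)/5 + 1) = 10^3.090 = 1230.3 pc.
p = 1/d = 1/1230.3 = 0.00081281 arcsec = 0.81281 mas.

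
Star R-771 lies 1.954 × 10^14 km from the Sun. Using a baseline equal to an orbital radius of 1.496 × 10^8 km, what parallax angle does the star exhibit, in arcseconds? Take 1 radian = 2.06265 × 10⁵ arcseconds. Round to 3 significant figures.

0.158 arcsec

θ ≈ B/d = (1.496 × 10^8) / (1.954 × 10^14) = 7.6561 × 10^-7 rad.
In arcseconds: 7.6561 × 10^-7 × 206265 = 0.15792″.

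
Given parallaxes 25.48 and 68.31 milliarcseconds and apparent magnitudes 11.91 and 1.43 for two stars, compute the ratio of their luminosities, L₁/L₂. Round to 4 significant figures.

d₁ = 1/p₁ = 1/0.02548″ = 39.246 pc; d₂ = 1/p₂ = 1/0.06831″ = 14.639 pc.
M₁ = m₁ − 5 log₁₀ d₁ + 5 = 11.91 − 7.9690 + 5 = 8.9410.
M₂ = 1.43 − 5.8276 + 5 = 0.6024.
L₁/L₂ = 10^(0.4(M₂ − M₁)) = 10^(0.4 × (-8.3386)) = 10^(-3.33544) = 0.00046191.

L₁/L₂ = 0.0004619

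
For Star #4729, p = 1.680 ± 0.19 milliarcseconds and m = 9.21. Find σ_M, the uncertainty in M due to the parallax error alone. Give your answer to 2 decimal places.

M = m − 5 log₁₀ d + 5 = m + 5 log₁₀ p + 5, so ∂M/∂p = 5/(p ln 10).
σ_M = (5/ln 10) · (σ_p/p) = 2.1715 × 0.19/1.680 = 2.1715 × 0.1131 = 0.2456.

σ_M = 0.25 mag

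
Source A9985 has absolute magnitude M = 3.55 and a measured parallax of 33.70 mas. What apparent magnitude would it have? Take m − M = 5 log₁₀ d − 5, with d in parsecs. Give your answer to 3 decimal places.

d = 1/p = 1/0.03370″ = 29.674 pc.
m − M = 5 log₁₀ d − 5 = 5 log₁₀(29.674) − 5 = 7.3619 − 5 = 2.3619.
m = M + (m − M) = 3.55 + 2.3619 = 5.912.

m = 5.912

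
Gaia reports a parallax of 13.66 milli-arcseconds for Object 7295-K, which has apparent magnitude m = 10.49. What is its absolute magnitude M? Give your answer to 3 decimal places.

d = 1/p = 1/0.01366″ = 73.206 pc.
m − M = 5 log₁₀(73.206) − 5 = 9.3227 − 5 = 4.3227.
M = m − (m − M) = 10.49 − 4.3227 = 6.167.

M = 6.167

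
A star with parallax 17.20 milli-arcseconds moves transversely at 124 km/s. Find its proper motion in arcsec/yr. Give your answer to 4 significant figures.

0.4500 arcsec/yr

d = 1/p = 1/0.01720″ = 58.14 pc.
μ = v_t / (4.74 d) = 124 / (4.74 × 58.14) = 124 / 275.58 = 0.44996 ″/yr.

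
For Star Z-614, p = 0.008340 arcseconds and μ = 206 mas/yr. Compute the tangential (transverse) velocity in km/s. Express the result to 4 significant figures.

117.1 km/s

d = 1/p = 1/0.008340″ = 119.9 pc.
μ = 206 mas/yr = 0.206 ″/yr.
v_t = 4.74 × μ × d = 4.74 × 0.206 × 119.9 = 117.08 km/s.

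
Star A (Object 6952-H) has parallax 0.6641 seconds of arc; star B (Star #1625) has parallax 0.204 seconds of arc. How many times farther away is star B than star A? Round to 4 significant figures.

3.255

Since d = 1/p, d_B/d_A = p_A/p_B.
= 0.6641 / 0.204 = 3.2554.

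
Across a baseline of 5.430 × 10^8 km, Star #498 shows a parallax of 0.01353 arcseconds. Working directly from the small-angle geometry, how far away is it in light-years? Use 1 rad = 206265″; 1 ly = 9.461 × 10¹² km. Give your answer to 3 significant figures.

θ = 0.01353″ = 0.01353/206265 = 6.5595 × 10^-8 rad.
d = B/θ = (5.430 × 10^8) / (6.5595 × 10^-8) = 8.2781 × 10^15 km = (8.2781 × 10^15) / (9.461 × 10^12) ly = 874.97 ly.

875 ly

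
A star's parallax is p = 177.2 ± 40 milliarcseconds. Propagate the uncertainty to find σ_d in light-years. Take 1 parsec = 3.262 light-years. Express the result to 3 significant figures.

4.16 ly

d = 1/p, so σ_d = σ_p / p².
σ_d = 0.0400 / (0.1772)² = 0.0400 / 0.0314 = 1.2739 pc = 1.2739 × 3.262 ly = 4.1555 ly.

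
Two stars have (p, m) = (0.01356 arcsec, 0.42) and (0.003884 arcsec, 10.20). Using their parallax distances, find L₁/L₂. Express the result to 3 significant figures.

L₁/L₂ = 670

d₁ = 1/p₁ = 1/0.01356″ = 73.746 pc; d₂ = 1/p₂ = 1/0.003884″ = 257.47 pc.
M₁ = m₁ − 5 log₁₀ d₁ + 5 = 0.42 − 9.3387 + 5 = -3.9187.
M₂ = 10.20 − 12.0536 + 5 = 3.1464.
L₁/L₂ = 10^(0.4(M₂ − M₁)) = 10^(0.4 × 7.0651) = 10^2.82604 = 669.95.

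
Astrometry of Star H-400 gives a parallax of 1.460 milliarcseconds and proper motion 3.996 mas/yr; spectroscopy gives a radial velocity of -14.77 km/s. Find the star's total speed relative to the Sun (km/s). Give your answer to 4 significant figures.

19.66 km/s

d = 1/p = 1/0.001460″ = 684.93 pc.
μ = 3.996 mas/yr = 0.003996 ″/yr.
v_t = 4.740 μ d = 4.740 × 0.003996 × 684.93 = 12.973 km/s.
v = √(v_r² + v_t²) = √((-14.77)² + 12.973²) = √386.452 = 19.658 km/s.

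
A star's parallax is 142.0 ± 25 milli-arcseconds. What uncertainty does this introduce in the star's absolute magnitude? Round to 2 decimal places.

σ_M = 0.38 mag

M = m − 5 log₁₀ d + 5 = m + 5 log₁₀ p + 5, so ∂M/∂p = 5/(p ln 10).
σ_M = (5/ln 10) · (σ_p/p) = 2.1715 × 25/142.0 = 2.1715 × 0.17606 = 0.38231.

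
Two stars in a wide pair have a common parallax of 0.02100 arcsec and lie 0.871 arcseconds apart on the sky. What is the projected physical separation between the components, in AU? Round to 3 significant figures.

d = 1/p = 1/0.02100″ = 47.619 pc.
At distance d (pc), an angle of θ arcsec spans θ·d AU: s = 0.871 × 47.619 = 41.476 AU.

41.5 AU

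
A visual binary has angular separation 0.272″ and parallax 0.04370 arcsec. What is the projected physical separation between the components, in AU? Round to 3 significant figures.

6.22 AU

d = 1/p = 1/0.04370″ = 22.883 pc.
At distance d (pc), an angle of θ arcsec spans θ·d AU: s = 0.272 × 22.883 = 6.2242 AU.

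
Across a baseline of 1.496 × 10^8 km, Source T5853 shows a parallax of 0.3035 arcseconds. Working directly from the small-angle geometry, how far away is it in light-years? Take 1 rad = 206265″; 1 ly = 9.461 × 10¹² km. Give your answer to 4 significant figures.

θ = 0.3035″ = 0.3035/206265 = 1.4714 × 10^-6 rad.
d = B/θ = (1.496 × 10^8) / (1.4714 × 10^-6) = 1.0167 × 10^14 km = (1.0167 × 10^14) / (9.461 × 10^12) ly = 10.746 ly.

10.75 ly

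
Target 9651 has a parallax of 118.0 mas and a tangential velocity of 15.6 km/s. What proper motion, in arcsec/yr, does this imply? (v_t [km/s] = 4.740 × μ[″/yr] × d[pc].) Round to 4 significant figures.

0.3884 arcsec/yr

d = 1/p = 1/0.1180″ = 8.4746 pc.
μ = v_t / (4.74 d) = 15.6 / (4.74 × 8.4746) = 15.6 / 40.17 = 0.38835 ″/yr.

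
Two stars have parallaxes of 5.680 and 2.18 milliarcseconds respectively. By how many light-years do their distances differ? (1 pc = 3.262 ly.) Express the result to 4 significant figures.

d_A = 1/0.005680″ = 176.06 pc; d_B = 1/0.002180″ = 458.72 pc.
|d_B − d_A| = |458.72 − 176.06| = 282.66 pc = 282.66 × 3.262 ly = 922.04 ly.

922.0 ly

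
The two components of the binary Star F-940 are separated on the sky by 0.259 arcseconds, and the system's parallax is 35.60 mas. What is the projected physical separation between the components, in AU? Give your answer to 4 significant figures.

7.275 AU

d = 1/p = 1/0.03560″ = 28.09 pc.
At distance d (pc), an angle of θ arcsec spans θ·d AU: s = 0.259 × 28.09 = 7.2753 AU.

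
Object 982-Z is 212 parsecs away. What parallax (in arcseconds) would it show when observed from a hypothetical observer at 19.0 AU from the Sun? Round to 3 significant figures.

0.0896 arcsec

p (arcsec) = B (AU) / d (pc).
p = 19.0 / 212 = 0.089623 arcsec.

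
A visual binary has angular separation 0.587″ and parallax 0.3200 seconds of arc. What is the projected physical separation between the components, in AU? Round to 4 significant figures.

d = 1/p = 1/0.3200″ = 3.125 pc.
At distance d (pc), an angle of θ arcsec spans θ·d AU: s = 0.587 × 3.125 = 1.8344 AU.

1.834 AU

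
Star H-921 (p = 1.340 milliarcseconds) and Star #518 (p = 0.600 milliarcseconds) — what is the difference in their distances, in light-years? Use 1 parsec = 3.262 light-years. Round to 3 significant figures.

3000 ly

d_A = 1/0.001340″ = 746.27 pc; d_B = 1/0.0006000″ = 1666.7 pc.
|d_B − d_A| = |1666.7 − 746.27| = 920.43 pc = 920.43 × 3.262 ly = 3002.4 ly.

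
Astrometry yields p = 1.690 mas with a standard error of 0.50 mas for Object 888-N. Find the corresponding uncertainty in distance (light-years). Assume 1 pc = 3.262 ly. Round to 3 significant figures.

571 ly

d = 1/p, so σ_d = σ_p / p².
σ_d = 0.000500 / (0.001690)² = 0.000500 / 0.0000028561 = 175.06 pc = 175.06 × 3.262 ly = 571.05 ly.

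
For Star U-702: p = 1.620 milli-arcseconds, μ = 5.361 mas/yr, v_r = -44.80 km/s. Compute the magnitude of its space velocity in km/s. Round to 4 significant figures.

d = 1/p = 1/0.001620″ = 617.28 pc.
μ = 5.361 mas/yr = 0.005361 ″/yr.
v_t = 4.740 μ d = 4.740 × 0.005361 × 617.28 = 15.686 km/s.
v = √(v_r² + v_t²) = √((-44.80)² + 15.686²) = √2253.09 = 47.467 km/s.

47.47 km/s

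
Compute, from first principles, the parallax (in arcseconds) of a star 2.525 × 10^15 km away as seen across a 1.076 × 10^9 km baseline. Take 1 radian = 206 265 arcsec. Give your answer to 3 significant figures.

θ ≈ B/d = (1.076 × 10^9) / (2.525 × 10^15) = 4.2614 × 10^-7 rad.
In arcseconds: 4.2614 × 10^-7 × 206265 = 0.087898″.

0.0879 arcsec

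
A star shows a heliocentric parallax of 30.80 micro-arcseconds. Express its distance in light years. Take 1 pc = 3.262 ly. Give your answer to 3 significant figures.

p = 30.80 micro-arcseconds = 0.00003080 arcsec.
d = 1/p = 1/0.00003080 = 32468 pc.
In light-years: 32468 × 3.262 = 1.0591 × 10^5 ly.

106000 light years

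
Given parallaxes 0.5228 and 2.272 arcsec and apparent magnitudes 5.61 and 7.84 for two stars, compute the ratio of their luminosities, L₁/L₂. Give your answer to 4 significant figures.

L₁/L₂ = 147.3

d₁ = 1/p₁ = 1/0.5228″ = 1.9128 pc; d₂ = 1/p₂ = 1/2.272″ = 0.44014 pc.
M₁ = m₁ − 5 log₁₀ d₁ + 5 = 5.61 − 1.4083 + 5 = 9.2017.
M₂ = 7.84 − (-1.7820) + 5 = 14.6220.
L₁/L₂ = 10^(0.4(M₂ − M₁)) = 10^(0.4 × 5.4203) = 10^2.16812 = 147.27.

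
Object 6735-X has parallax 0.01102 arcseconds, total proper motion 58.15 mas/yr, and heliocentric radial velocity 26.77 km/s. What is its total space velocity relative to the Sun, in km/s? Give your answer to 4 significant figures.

36.64 km/s

d = 1/p = 1/0.01102″ = 90.744 pc.
μ = 58.15 mas/yr = 0.05815 ″/yr.
v_t = 4.740 μ d = 4.740 × 0.05815 × 90.744 = 25.012 km/s.
v = √(v_r² + v_t²) = √(26.77² + 25.012²) = √1342.23 = 36.636 km/s.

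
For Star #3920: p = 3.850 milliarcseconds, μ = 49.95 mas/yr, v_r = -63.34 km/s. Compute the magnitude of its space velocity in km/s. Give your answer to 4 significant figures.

88.28 km/s

d = 1/p = 1/0.003850″ = 259.74 pc.
μ = 49.95 mas/yr = 0.04995 ″/yr.
v_t = 4.740 μ d = 4.740 × 0.04995 × 259.74 = 61.497 km/s.
v = √(v_r² + v_t²) = √((-63.34)² + 61.497²) = √7793.84 = 88.283 km/s.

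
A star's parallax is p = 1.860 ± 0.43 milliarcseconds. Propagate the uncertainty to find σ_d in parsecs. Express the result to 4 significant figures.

124.3 pc

d = 1/p, so σ_d = σ_p / p².
σ_d = 0.000430 / (0.001860)² = 0.000430 / 0.0000034596 = 124.29 pc.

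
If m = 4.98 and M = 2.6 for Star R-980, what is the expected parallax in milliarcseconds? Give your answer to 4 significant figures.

33.42 mas

m − M = 4.98 − 2.6 = 2.38.
d = 10^((m−M)/5 + 1) = 10^1.476 = 29.923 pc.
p = 1/d = 1/29.923 = 0.033419 arcsec = 33.419 mas.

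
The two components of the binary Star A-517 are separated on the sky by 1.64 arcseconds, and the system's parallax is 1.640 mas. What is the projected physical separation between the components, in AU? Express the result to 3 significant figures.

d = 1/p = 1/0.001640″ = 609.76 pc.
At distance d (pc), an angle of θ arcsec spans θ·d AU: s = 1.64 × 609.76 = 1000 AU.

1000 AU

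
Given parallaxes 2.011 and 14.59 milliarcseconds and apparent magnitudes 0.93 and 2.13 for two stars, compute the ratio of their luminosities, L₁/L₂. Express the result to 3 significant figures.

d₁ = 1/p₁ = 1/0.002011″ = 497.27 pc; d₂ = 1/p₂ = 1/0.01459″ = 68.54 pc.
M₁ = m₁ − 5 log₁₀ d₁ + 5 = 0.93 − 13.4830 + 5 = -7.5530.
M₂ = 2.13 − 9.1797 + 5 = -2.0497.
L₁/L₂ = 10^(0.4(M₂ − M₁)) = 10^(0.4 × 5.5033) = 10^2.20132 = 158.97.

L₁/L₂ = 159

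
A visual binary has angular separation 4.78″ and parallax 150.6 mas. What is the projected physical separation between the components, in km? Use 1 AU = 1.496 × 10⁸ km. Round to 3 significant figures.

d = 1/p = 1/0.1506″ = 6.6401 pc.
At distance d (pc), an angle of θ arcsec spans θ·d AU: s = 4.78 × 6.6401 = 31.74 AU.
= 31.74 × 1.496 × 10⁸ km = 4.7483 × 10^9 km.

4.75 × 10^9 km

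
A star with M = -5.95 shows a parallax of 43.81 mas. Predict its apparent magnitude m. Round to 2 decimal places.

m = -4.16

d = 1/p = 1/0.04381″ = 22.826 pc.
m − M = 5 log₁₀ d − 5 = 5 log₁₀(22.826) − 5 = 6.7921 − 5 = 1.7921.
m = M + (m − M) = -5.95 + 1.7921 = -4.16.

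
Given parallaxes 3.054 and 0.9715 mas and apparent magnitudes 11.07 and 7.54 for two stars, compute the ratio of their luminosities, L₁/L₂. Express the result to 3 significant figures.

L₁/L₂ = 0.00392

d₁ = 1/p₁ = 1/0.003054″ = 327.44 pc; d₂ = 1/p₂ = 1/0.0009715″ = 1029.3 pc.
M₁ = m₁ − 5 log₁₀ d₁ + 5 = 11.07 − 12.5757 + 5 = 3.4943.
M₂ = 7.54 − 15.0627 + 5 = -2.5227.
L₁/L₂ = 10^(0.4(M₂ − M₁)) = 10^(0.4 × (-6.0170)) = 10^(-2.40680) = 0.0039192.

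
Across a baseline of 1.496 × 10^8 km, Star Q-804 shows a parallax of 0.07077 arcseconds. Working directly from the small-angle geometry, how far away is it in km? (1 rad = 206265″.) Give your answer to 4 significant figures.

θ = 0.07077″ = 0.07077/206265 = 3.4310 × 10^-7 rad.
d = B/θ = (1.496 × 10^8) / (3.4310 × 10^-7) = 4.3602 × 10^14 km.

4.360 × 10^14 km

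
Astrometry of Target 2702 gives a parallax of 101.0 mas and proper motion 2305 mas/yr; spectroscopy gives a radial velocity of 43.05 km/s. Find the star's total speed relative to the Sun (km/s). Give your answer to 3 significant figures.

d = 1/p = 1/0.1010″ = 9.901 pc.
μ = 2305 mas/yr = 2.305 ″/yr.
v_t = 4.740 μ d = 4.740 × 2.305 × 9.901 = 108.18 km/s.
v = √(v_r² + v_t²) = √(43.05² + 108.18²) = √13556.2 = 116.43 km/s.

116 km/s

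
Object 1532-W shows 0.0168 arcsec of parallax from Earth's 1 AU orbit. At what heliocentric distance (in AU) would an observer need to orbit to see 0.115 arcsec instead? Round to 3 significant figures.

6.85 AU

Parallax scales linearly with baseline: p ∝ B, so B = p_target / p_Earth × 1 AU.
B = 0.115 / 0.0168 = 6.8452 AU.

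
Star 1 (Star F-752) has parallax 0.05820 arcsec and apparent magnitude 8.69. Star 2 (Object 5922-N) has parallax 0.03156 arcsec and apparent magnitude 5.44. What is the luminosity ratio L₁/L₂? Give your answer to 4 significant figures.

L₁/L₂ = 0.01474

d₁ = 1/p₁ = 1/0.05820″ = 17.182 pc; d₂ = 1/p₂ = 1/0.03156″ = 31.686 pc.
M₁ = m₁ − 5 log₁₀ d₁ + 5 = 8.69 − 6.1754 + 5 = 7.5146.
M₂ = 5.44 − 7.5043 + 5 = 2.9357.
L₁/L₂ = 10^(0.4(M₂ − M₁)) = 10^(0.4 × (-4.5789)) = 10^(-1.83156) = 0.014738.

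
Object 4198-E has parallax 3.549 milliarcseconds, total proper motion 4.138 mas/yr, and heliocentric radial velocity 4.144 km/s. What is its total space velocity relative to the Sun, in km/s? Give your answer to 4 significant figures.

6.908 km/s

d = 1/p = 1/0.003549″ = 281.77 pc.
μ = 4.138 mas/yr = 0.004138 ″/yr.
v_t = 4.740 μ d = 4.740 × 0.004138 × 281.77 = 5.5267 km/s.
v = √(v_r² + v_t²) = √(4.144² + 5.5267²) = √47.7171 = 6.9078 km/s.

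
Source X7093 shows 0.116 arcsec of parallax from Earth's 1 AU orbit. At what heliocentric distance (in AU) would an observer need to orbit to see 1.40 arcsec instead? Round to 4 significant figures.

12.07 AU

Parallax scales linearly with baseline: p ∝ B, so B = p_target / p_Earth × 1 AU.
B = 1.40 / 0.116 = 12.069 AU.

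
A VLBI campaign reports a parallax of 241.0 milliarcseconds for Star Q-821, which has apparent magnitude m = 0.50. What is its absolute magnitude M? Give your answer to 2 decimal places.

d = 1/p = 1/0.2410″ = 4.1494 pc.
m − M = 5 log₁₀(4.1494) − 5 = 3.0899 − 5 = -1.9101.
M = m − (m − M) = 0.50 − (-1.9101) = 2.41.

M = 2.41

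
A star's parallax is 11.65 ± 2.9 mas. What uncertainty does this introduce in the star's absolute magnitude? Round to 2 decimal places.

σ_M = 0.54 mag

M = m − 5 log₁₀ d + 5 = m + 5 log₁₀ p + 5, so ∂M/∂p = 5/(p ln 10).
σ_M = (5/ln 10) · (σ_p/p) = 2.1715 × 2.9/11.65 = 2.1715 × 0.24893 = 0.54055.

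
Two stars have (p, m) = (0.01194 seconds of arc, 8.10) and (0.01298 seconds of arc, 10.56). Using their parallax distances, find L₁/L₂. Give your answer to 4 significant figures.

d₁ = 1/p₁ = 1/0.01194″ = 83.752 pc; d₂ = 1/p₂ = 1/0.01298″ = 77.042 pc.
M₁ = m₁ − 5 log₁₀ d₁ + 5 = 8.10 − 9.6150 + 5 = 3.4850.
M₂ = 10.56 − 9.4336 + 5 = 6.1264.
L₁/L₂ = 10^(0.4(M₂ − M₁)) = 10^(0.4 × 2.6414) = 10^1.05656 = 11.391.

L₁/L₂ = 11.39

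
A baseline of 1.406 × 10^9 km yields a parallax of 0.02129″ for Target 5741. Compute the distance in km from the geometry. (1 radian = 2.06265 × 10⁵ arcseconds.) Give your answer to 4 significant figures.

1.362 × 10^16 km

θ = 0.02129″ = 0.02129/206265 = 1.0322 × 10^-7 rad.
d = B/θ = (1.406 × 10^9) / (1.0322 × 10^-7) = 1.3621 × 10^16 km.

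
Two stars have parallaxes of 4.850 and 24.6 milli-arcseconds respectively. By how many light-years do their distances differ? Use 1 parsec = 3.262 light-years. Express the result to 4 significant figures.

d_A = 1/0.004850″ = 206.19 pc; d_B = 1/0.02460″ = 40.65 pc.
|d_B − d_A| = |40.65 − 206.19| = 165.54 pc = 165.54 × 3.262 ly = 539.99 ly.

540.0 ly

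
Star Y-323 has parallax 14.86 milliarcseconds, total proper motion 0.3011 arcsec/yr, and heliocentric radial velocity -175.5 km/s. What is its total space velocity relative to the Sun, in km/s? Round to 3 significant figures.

d = 1/p = 1/0.01486″ = 67.295 pc.
v_t = 4.740 μ d = 4.740 × 0.3011 × 67.295 = 96.044 km/s.
v = √(v_r² + v_t²) = √((-175.5)² + 96.044²) = √40024.7 = 200.06 km/s.

200 km/s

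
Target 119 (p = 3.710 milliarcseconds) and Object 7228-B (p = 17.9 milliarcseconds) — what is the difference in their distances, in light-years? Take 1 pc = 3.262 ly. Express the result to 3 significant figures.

697 ly

d_A = 1/0.003710″ = 269.54 pc; d_B = 1/0.01790″ = 55.866 pc.
|d_B − d_A| = |55.866 − 269.54| = 213.67 pc = 213.67 × 3.262 ly = 696.99 ly.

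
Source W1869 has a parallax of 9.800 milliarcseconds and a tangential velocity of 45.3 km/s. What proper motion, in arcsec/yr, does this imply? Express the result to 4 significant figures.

0.09366 arcsec/yr

d = 1/p = 1/0.009800″ = 102.04 pc.
μ = v_t / (4.74 d) = 45.3 / (4.74 × 102.04) = 45.3 / 483.67 = 0.093659 ″/yr.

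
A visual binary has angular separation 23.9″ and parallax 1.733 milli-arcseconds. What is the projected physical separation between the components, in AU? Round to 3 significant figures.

d = 1/p = 1/0.001733″ = 577.03 pc.
At distance d (pc), an angle of θ arcsec spans θ·d AU: s = 23.9 × 577.03 = 13791 AU.

13800 AU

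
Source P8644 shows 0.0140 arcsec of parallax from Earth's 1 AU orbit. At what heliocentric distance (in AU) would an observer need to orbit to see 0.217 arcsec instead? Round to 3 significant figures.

Parallax scales linearly with baseline: p ∝ B, so B = p_target / p_Earth × 1 AU.
B = 0.217 / 0.0140 = 15.5 AU.

15.5 AU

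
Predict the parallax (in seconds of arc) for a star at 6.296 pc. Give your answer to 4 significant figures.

0.1588 arcsec

p = 1/d = 1/6.296 = 0.15883 arcsec.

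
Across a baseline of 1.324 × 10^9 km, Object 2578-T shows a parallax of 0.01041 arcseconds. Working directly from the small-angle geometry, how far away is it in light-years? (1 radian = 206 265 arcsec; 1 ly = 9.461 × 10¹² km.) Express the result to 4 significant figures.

θ = 0.01041″ = 0.01041/206265 = 5.0469 × 10^-8 rad.
d = B/θ = (1.324 × 10^9) / (5.0469 × 10^-8) = 2.6234 × 10^16 km = (2.6234 × 10^16) / (9.461 × 10^12) ly = 2772.9 ly.

2773 ly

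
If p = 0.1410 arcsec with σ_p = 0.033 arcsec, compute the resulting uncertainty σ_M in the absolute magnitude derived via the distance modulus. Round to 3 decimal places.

M = m − 5 log₁₀ d + 5 = m + 5 log₁₀ p + 5, so ∂M/∂p = 5/(p ln 10).
σ_M = (5/ln 10) · (σ_p/p) = 2.1715 × 0.033/0.1410 = 2.1715 × 0.23404 = 0.50822.

σ_M = 0.508 mag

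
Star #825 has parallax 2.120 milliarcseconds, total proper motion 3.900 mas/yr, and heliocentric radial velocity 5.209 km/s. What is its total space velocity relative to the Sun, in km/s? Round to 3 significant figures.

10.2 km/s

d = 1/p = 1/0.002120″ = 471.7 pc.
μ = 3.900 mas/yr = 0.003900 ″/yr.
v_t = 4.740 μ d = 4.740 × 0.003900 × 471.7 = 8.7198 km/s.
v = √(v_r² + v_t²) = √(5.209² + 8.7198²) = √103.169 = 10.157 km/s.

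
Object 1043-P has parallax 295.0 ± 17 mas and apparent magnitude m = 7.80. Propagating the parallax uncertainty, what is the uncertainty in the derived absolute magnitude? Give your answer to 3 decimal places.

σ_M = 0.125 mag

M = m − 5 log₁₀ d + 5 = m + 5 log₁₀ p + 5, so ∂M/∂p = 5/(p ln 10).
σ_M = (5/ln 10) · (σ_p/p) = 2.1715 × 17/295.0 = 2.1715 × 0.057627 = 0.12514.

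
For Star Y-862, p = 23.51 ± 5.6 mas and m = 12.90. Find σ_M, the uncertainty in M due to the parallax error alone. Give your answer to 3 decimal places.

M = m − 5 log₁₀ d + 5 = m + 5 log₁₀ p + 5, so ∂M/∂p = 5/(p ln 10).
σ_M = (5/ln 10) · (σ_p/p) = 2.1715 × 5.6/23.51 = 2.1715 × 0.2382 = 0.51725.

σ_M = 0.517 mag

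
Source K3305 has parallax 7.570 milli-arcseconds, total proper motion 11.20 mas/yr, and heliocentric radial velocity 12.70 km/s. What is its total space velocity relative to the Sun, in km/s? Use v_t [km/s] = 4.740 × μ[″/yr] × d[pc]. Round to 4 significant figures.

14.51 km/s

d = 1/p = 1/0.007570″ = 132.1 pc.
μ = 11.20 mas/yr = 0.01120 ″/yr.
v_t = 4.740 μ d = 4.740 × 0.01120 × 132.1 = 7.0129 km/s.
v = √(v_r² + v_t²) = √(12.70² + 7.0129²) = √210.471 = 14.508 km/s.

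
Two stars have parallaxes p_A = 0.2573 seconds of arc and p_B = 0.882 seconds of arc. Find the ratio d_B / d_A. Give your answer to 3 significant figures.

0.292

Since d = 1/p, d_B/d_A = p_A/p_B.
= 0.2573 / 0.882 = 0.29172.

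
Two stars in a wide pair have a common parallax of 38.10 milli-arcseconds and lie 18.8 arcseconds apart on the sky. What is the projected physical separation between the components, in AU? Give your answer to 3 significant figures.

d = 1/p = 1/0.03810″ = 26.247 pc.
At distance d (pc), an angle of θ arcsec spans θ·d AU: s = 18.8 × 26.247 = 493.44 AU.

493 AU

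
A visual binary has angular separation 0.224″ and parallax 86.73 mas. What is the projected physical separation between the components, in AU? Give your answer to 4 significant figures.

d = 1/p = 1/0.08673″ = 11.53 pc.
At distance d (pc), an angle of θ arcsec spans θ·d AU: s = 0.224 × 11.53 = 2.5827 AU.

2.583 AU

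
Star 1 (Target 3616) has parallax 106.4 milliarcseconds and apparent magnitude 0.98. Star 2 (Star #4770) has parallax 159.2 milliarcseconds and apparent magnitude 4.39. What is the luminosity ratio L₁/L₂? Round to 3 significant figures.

L₁/L₂ = 51.8

d₁ = 1/p₁ = 1/0.1064″ = 9.3985 pc; d₂ = 1/p₂ = 1/0.1592″ = 6.2814 pc.
M₁ = m₁ − 5 log₁₀ d₁ + 5 = 0.98 − 4.8653 + 5 = 1.1147.
M₂ = 4.39 − 3.9903 + 5 = 5.3997.
L₁/L₂ = 10^(0.4(M₂ − M₁)) = 10^(0.4 × 4.2850) = 10^1.71400 = 51.761.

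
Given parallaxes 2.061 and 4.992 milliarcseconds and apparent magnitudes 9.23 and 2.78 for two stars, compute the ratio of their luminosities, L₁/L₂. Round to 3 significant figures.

d₁ = 1/p₁ = 1/0.002061″ = 485.2 pc; d₂ = 1/p₂ = 1/0.004992″ = 200.32 pc.
M₁ = m₁ − 5 log₁₀ d₁ + 5 = 9.23 − 13.4296 + 5 = 0.8004.
M₂ = 2.78 − 11.5086 + 5 = -3.7286.
L₁/L₂ = 10^(0.4(M₂ − M₁)) = 10^(0.4 × (-4.5290)) = 10^(-1.81160) = 0.015431.

L₁/L₂ = 0.0154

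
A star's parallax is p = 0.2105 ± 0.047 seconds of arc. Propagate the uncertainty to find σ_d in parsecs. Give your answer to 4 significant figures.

1.061 pc

d = 1/p, so σ_d = σ_p / p².
σ_d = 0.0470 / (0.2105)² = 0.0470 / 0.04431 = 1.0607 pc.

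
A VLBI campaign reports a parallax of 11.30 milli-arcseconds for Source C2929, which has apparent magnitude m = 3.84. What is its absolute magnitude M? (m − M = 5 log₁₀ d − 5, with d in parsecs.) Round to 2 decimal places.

d = 1/p = 1/0.01130″ = 88.496 pc.
m − M = 5 log₁₀(88.496) − 5 = 9.7346 − 5 = 4.7346.
M = m − (m − M) = 3.84 − 4.7346 = -0.89.

M = -0.89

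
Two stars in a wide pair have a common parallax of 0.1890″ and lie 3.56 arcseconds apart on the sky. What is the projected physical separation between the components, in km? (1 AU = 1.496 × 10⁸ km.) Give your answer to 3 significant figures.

d = 1/p = 1/0.1890″ = 5.291 pc.
At distance d (pc), an angle of θ arcsec spans θ·d AU: s = 3.56 × 5.291 = 18.836 AU.
= 18.836 × 1.496 × 10⁸ km = 2.8179 × 10^9 km.

2.82 × 10^9 km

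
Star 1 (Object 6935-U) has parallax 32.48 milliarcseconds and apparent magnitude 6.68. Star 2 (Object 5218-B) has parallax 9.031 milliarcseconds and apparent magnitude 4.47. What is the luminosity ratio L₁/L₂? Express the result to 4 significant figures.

L₁/L₂ = 0.01010

d₁ = 1/p₁ = 1/0.03248″ = 30.788 pc; d₂ = 1/p₂ = 1/0.009031″ = 110.73 pc.
M₁ = m₁ − 5 log₁₀ d₁ + 5 = 6.68 − 7.4419 + 5 = 4.2381.
M₂ = 4.47 − 10.2213 + 5 = -0.7513.
L₁/L₂ = 10^(0.4(M₂ − M₁)) = 10^(0.4 × (-4.9894)) = 10^(-1.99576) = 0.010098.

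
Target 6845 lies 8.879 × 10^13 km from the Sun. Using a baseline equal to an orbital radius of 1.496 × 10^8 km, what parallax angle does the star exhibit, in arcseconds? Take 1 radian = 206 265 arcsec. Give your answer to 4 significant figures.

0.3475 arcsec

θ ≈ B/d = (1.496 × 10^8) / (8.879 × 10^13) = 1.6849 × 10^-6 rad.
In arcseconds: 1.6849 × 10^-6 × 206265 = 0.34754″.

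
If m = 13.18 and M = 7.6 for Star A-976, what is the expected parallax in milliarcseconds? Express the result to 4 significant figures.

7.656 mas

m − M = 13.18 − 7.6 = 5.58.
d = 10^((m−M)/5 + 1) = 10^2.116 = 130.62 pc.
p = 1/d = 1/130.62 = 0.0076558 arcsec = 7.6558 mas.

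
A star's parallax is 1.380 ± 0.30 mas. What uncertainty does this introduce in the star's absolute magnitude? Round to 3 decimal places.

σ_M = 0.472 mag

M = m − 5 log₁₀ d + 5 = m + 5 log₁₀ p + 5, so ∂M/∂p = 5/(p ln 10).
σ_M = (5/ln 10) · (σ_p/p) = 2.1715 × 0.30/1.380 = 2.1715 × 0.21739 = 0.47206.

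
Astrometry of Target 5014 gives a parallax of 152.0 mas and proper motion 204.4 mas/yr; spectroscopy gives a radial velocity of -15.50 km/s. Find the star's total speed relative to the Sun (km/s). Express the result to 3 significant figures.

d = 1/p = 1/0.1520″ = 6.5789 pc.
μ = 204.4 mas/yr = 0.2044 ″/yr.
v_t = 4.740 μ d = 4.740 × 0.2044 × 6.5789 = 6.374 km/s.
v = √(v_r² + v_t²) = √((-15.50)² + 6.374²) = √280.878 = 16.759 km/s.

16.8 km/s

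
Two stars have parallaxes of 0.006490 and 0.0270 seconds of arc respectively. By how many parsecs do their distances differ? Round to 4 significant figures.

117.0 pc

d_A = 1/0.006490″ = 154.08 pc; d_B = 1/0.02700″ = 37.037 pc.
|d_B − d_A| = |37.037 − 154.08| = 117.04 pc.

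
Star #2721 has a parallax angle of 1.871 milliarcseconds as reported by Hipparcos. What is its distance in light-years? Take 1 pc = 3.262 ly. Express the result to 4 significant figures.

1743 light years

p = 1.871 milliarcseconds = 0.001871 arcsec.
d = 1/p = 1/0.001871 = 534.47 pc.
In light-years: 534.47 × 3.262 = 1743.4 ly.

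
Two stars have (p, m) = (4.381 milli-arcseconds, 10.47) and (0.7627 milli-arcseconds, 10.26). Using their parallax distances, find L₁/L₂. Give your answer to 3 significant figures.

L₁/L₂ = 0.0250

d₁ = 1/p₁ = 1/0.004381″ = 228.26 pc; d₂ = 1/p₂ = 1/0.0007627″ = 1311.1 pc.
M₁ = m₁ − 5 log₁₀ d₁ + 5 = 10.47 − 11.7921 + 5 = 3.6779.
M₂ = 10.26 − 15.5882 + 5 = -0.3282.
L₁/L₂ = 10^(0.4(M₂ − M₁)) = 10^(0.4 × (-4.0061)) = 10^(-1.60244) = 0.024978.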